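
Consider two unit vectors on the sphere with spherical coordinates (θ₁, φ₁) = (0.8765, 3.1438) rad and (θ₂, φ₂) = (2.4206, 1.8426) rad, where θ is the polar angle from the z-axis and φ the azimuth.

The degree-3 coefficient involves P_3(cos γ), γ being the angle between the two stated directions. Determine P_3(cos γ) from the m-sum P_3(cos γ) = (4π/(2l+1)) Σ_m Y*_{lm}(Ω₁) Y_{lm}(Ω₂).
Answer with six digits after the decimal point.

0.415145

Expand P_3 via completeness: Σ_{m} conj(Y_{3,m}) at Ω₁ times Y_{3,m} at Ω₂ —
  m=-3: Y*=-0.18936 - 0.00125j  Y=0.08738 + 0.08228j  product -0.01644 - 0.01569j
  m=-2: Y*=0.38620 + 0.00170j  Y=0.28630 - 0.17303j  product 0.11086 - 0.06633j
  m=-1: Y*=-0.26004 - 0.00057j  Y=-0.10431 - 0.37426j  product 0.02691 + 0.09738j
  m=+0: Y*=-0.22755 + 0.00000j  Y=0.05014 + 0.00000j  product -0.01141 + 0.00000j
  m=+1: Y*=0.26004 - 0.00057j  Y=0.10431 - 0.37426j  product 0.02691 - 0.09738j
  m=+2: Y*=0.38620 - 0.00170j  Y=0.28630 + 0.17303j  product 0.11086 + 0.06633j
  m=+3: Y*=0.18936 - 0.00125j  Y=-0.08738 + 0.08228j  product -0.01644 + 0.01569j
Accumulated sum 0.23125 + 0.00000j; after 4π/(2l+1) scaling, 0.41514 + 0.00000j ⇒ P_3 = 0.415145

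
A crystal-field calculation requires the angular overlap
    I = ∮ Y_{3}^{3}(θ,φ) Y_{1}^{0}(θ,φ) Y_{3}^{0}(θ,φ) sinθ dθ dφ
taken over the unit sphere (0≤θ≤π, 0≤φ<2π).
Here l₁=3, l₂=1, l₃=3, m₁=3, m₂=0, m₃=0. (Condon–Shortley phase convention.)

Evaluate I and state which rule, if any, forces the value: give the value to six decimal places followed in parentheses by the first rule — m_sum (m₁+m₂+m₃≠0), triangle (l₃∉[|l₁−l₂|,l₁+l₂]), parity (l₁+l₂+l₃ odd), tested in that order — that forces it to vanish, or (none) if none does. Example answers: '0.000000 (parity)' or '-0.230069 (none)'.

0.000000 (m_sum)

3 + 0 + 0 = 3 ≠ 0: azimuthal integral kills it; I = 0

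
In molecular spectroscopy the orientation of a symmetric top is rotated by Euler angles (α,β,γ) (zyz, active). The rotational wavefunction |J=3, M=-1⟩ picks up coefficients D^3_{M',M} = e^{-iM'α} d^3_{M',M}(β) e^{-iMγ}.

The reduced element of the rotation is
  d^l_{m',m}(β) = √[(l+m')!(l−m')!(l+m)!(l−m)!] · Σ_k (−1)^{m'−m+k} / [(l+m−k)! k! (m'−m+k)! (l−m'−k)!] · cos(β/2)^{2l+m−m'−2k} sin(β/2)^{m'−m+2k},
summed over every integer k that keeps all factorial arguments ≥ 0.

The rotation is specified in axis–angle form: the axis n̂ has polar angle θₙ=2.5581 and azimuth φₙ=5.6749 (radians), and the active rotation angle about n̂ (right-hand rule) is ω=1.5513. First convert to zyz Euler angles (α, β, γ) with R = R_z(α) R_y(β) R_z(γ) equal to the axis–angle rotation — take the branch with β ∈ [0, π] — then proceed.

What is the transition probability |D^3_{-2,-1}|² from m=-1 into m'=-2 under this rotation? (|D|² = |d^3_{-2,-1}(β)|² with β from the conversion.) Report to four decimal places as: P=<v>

Axis–angle → zyz. n̂ = (sinθₙcosφₙ, sinθₙsinφₙ, cosθₙ) = (+0.452119, -0.314842, -0.834543), ω = 1.5513.
R = I cosω + sinω [n̂]ₓ + (1−cosω) n̂n̂ᵀ gives
  R = [+0.219922, +0.694814, -0.684739; -0.973956, +0.116688, -0.194406; -0.055175, +0.709660, +0.702380]
β = atan2(√(R₁₃²+R₂₃²), R₃₃) = 0.792060; α = atan2(R₂₃, R₁₃) mod 2π = 3.418226; γ = atan2(R₃₂, −R₃₁) mod 2π = 1.493204
D^3_{-2,-1}(3.4182,0.7921,1.4932) = e^{-i·-2·3.4182}·d^3_{-2,-1}(0.7921)·e^{-i·-1·1.4932}. Compute d first:
With c≡cos(β/2)=0.922600 and s≡sin(β/2)=0.385759, N=[1·120·2·24]^{1/2}=75.894664
k: max(0,(-1)−(-2))=1 … min(3+(-1),3−(-2))=2
  k=1: (−1)^0·75.8947/(24)·0.9226^5·0.3858^1 = +0.815422
  k=2: (−1)^1·75.8947/(12)·0.9226^3·0.3858^3 = -0.285113
d^3_{-2,-1}(0.7921) = +0.815422 -0.285113 = +0.530309
|D^3_{-2,-1}|² = |d^3_{-2,-1}(β)|² = (+0.530309)² = 0.281227 (the z-rotation phases have unit modulus)

P=0.2812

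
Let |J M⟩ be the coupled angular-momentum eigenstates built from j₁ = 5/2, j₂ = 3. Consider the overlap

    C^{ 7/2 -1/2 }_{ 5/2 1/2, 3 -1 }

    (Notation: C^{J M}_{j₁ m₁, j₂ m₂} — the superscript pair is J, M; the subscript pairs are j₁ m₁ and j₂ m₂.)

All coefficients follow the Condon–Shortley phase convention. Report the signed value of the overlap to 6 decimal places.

-0.125988  (= −√(1/63))

triangle: 2!*3!*4!/10! = 288/3628800
(j±m)!: 3!*2!*2!*4!*3!*4! = 82944
prefactor² = (2J+1)*Δ*N² = 9216/175
  k=0: +1/(0!*2!*2!*2!*1!*2!) = 1/16
  k=1: −1/(1!*1!*1!*1!*2!*3!) = -1/12
  k=2: +1/(2!*0!*0!*0!*3!*4!) = 1/288
Σ = -5/288  ⇒  CG² = 9216/175*(-5/288)² = 1/63
CG = −√(1/63) = -0.125988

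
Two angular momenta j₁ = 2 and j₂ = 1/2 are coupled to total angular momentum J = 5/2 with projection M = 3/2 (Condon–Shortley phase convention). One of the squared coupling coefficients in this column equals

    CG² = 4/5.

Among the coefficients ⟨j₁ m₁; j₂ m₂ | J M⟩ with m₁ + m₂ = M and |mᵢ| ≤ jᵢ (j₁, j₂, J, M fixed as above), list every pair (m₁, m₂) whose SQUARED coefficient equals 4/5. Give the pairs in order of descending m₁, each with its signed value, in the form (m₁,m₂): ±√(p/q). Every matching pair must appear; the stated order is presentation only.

(1,1/2): +√(4/5)

Admissible pairs with m₁+m₂ = M = 3/2: (1,1/2), (2,-1/2)
  (m₁,m₂)=(2,-1/2): CG² = 1/5, CG = +√(1/5)
  (m₁,m₂)=(1,1/2): CG² = 4/5, CG = +√(4/5)   ← matches the target
Pairs with CG² = 4/5: (1,1/2): +√(4/5)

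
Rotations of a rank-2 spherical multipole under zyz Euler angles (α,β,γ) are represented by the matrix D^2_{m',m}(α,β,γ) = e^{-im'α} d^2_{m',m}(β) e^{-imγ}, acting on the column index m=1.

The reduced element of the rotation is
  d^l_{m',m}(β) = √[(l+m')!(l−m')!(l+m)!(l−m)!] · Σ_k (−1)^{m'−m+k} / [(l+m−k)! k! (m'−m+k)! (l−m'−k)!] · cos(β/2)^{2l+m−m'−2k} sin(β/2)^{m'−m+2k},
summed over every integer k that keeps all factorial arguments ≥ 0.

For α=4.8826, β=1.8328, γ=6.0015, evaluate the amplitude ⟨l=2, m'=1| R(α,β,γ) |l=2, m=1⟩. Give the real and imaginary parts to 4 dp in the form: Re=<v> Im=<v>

Re=0.0626 Im=-0.5589

First d^2_{1,1}(β=1.8328), then the phase factors e^{-i(1)α} and e^{-i(1)γ}:
c=cos(1.832800/2)=0.608680, s=sin(1.832800/2)=0.793416; N=√[6·1·6·1]=6.000000
k: max(0,(1)−(1))=0 … min(2+(1),2−(1))=1
  k=0: (−1)^0·6.0000/(6)·0.6087^4·0.7934^0 = +0.137264
  k=1: (−1)^1·6.0000/(2)·0.6087^2·0.7934^2 = -0.699683
d^2_{1,1}(1.8328) = +0.137264 -0.699683 = -0.562419
Phases: e^{-i·(1)·4.8826}=+0.169390+0.985549i, e^{-i·(1)·6.0015}=+0.960588+0.277975i ⇒ D=+0.062565-0.558928i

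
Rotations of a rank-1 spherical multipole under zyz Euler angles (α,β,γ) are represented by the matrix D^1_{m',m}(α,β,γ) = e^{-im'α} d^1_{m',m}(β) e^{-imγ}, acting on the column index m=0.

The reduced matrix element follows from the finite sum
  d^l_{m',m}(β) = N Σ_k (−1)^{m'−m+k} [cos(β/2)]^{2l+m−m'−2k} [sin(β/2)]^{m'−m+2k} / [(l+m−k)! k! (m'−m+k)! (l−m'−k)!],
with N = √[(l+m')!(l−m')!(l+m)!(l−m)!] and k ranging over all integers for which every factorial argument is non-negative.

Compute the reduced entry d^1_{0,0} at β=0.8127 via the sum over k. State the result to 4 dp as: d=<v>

d=0.6875

d^1_{0,0}(β=0.8127) via the finite sum:
c=cos(0.812700/2)=0.918570, s=sin(0.812700/2)=0.395259; N=√[1·1·1·1]=1.000000
k∈{0,1} keeps every argument non-negative
  k=0: (−1)^0·1.0000/(1)·0.9186^2·0.3953^0 = +0.843770
  k=1: (−1)^1·1.0000/(1)·0.9186^0·0.3953^2 = -0.156230
d^1_{0,0}(0.8127) = +0.843770 -0.156230 = +0.687540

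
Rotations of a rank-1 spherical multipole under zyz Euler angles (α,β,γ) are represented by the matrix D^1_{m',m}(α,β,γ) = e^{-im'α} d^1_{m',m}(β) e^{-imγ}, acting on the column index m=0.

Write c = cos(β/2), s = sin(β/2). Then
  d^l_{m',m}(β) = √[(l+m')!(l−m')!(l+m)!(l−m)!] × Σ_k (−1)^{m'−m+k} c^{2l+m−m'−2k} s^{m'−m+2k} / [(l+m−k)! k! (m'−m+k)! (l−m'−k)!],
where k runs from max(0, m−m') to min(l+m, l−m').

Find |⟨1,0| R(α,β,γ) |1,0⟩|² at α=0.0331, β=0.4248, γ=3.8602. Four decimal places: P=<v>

First d^1_{0,0}(β=0.4248), then the phase factors e^{-i(0)α} and e^{-i(0)γ}:
With c≡cos(β/2)=0.977528 and s≡sin(β/2)=0.210807, N=[1·1·1·1]^{1/2}=1.000000
The bounds max(0,m−m')=0 and min(l+m,l−m')=1 give 2 terms
  k=0: (−1)^0·1.0000/(1)·0.9775^2·0.2108^0 = +0.955561
  k=1: (−1)^1·1.0000/(1)·0.9775^0·0.2108^2 = -0.044439
d^1_{0,0}(0.4248) = +0.955561 -0.044439 = +0.911121
|D^1_{0,0}|² = |d^1_{0,0}(β)|² = (+0.911121)² = 0.830142 (the z-rotation phases have unit modulus)

P=0.8301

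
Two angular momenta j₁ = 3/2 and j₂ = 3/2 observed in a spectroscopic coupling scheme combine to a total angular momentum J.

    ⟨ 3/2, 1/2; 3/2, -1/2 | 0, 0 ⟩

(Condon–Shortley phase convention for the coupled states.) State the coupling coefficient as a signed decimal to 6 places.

√[1·3!0!0!/4! · 2!1!1!2!0!0!] = √(1)
  +(−1)^1/∏(1,2,0,0,0,0)! = -1/2  (running -1/2)
⟨..|..⟩ = √(1)·(-1/2) = -0.500000

−√(1/4) ≈ -0.500000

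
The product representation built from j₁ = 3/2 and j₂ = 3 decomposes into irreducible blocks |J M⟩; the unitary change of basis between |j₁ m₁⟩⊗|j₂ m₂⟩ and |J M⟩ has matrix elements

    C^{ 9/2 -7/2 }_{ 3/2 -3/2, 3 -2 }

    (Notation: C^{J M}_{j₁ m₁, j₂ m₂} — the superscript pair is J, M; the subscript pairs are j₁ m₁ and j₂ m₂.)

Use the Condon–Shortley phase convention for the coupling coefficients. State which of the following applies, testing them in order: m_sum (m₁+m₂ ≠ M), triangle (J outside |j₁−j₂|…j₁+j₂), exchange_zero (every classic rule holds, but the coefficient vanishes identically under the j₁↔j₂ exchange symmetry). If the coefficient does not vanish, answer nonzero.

nonzero

m-sum: m₁+m₂ = -3/2+(-2) = -7/2, M = -7/2  ✓
triangle: |j₁−j₂| = 3/2 ≤ J = 9/2 ≤ j₁+j₂ = 9/2  ✓
exchange: j₁≠j₂ or m₁≠m₂ — the exchange symmetry imposes no constraint here
value check: CG = +√(2/3) = +0.816497 ≠ 0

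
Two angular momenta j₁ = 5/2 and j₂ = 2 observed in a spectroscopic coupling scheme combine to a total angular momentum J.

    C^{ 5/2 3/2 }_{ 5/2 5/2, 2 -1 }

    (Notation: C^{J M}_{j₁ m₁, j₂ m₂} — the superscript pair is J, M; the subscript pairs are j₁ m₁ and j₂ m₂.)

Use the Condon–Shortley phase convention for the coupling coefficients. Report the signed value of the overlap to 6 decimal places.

j₁+j₂−J=2  J+j₁−j₂=3  J−j₁+j₂=2  j₁+j₂+J+1=8
(j₁±m₁, j₂±m₂, J±M) = (5,0,1,3,4,1)
P² = 432/7
sum k=0..0:
  [0] +1/12 = 1/12
S = 1/12
C² = P²·S² = 3/7 ; C = +0.654654

+0.654654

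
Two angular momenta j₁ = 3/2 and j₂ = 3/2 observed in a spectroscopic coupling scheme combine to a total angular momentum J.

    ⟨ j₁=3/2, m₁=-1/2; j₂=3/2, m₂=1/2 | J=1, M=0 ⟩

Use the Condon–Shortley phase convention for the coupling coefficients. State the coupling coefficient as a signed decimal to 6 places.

√[3·2!1!1!/5! · 1!2!2!1!1!1!] = √(1/5)
  +(−1)^1/∏(1,1,1,1,0,0)! = -1  (running -1)
  +(−1)^2/∏(2,0,0,0,1,1)! = 1/2  (running -1/2)
⟨..|..⟩ = √(1/5)·(-1/2) = -0.223607

-0.223607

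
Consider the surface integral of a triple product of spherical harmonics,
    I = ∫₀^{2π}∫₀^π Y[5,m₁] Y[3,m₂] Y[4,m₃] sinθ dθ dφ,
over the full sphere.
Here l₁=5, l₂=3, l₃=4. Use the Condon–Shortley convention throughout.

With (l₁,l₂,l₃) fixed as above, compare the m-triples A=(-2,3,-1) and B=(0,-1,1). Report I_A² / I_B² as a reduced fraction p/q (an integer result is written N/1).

350/1

Shared (l₁,l₂,l₃)=(5,3,4): N and (l;000)² cancel in I_A²/I_B².
A: Δ = 4!·6!·2!/13! = 1/180180; Racah Σ t=4..4: t=4:+1/1728 = 1/1728; ⇒ 3j(5 3 4; -2 3 -1)² = 25/858, sgn -1
B: Δ = 4!·6!·2!/13! = 1/180180; Racah Σ t=0..2: t=0:+1/5760 t=1:−1/288 t=2:+1/288 = 1/5760; ⇒ 3j(5 3 4; 0 -1 1)² = 1/12012, sgn -1
I_A²/I_B² = (25/858)/(1/12012) = 350/1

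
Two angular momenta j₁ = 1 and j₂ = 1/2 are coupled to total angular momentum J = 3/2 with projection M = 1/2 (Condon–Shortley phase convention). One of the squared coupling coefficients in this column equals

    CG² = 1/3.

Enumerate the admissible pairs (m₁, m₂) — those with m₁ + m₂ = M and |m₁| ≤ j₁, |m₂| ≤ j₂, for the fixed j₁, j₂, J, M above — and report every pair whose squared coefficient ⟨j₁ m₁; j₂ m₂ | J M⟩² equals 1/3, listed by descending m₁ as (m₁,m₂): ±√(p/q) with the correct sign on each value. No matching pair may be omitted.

Admissible pairs with m₁+m₂ = M = 1/2: (0,1/2), (1,-1/2)
  (m₁,m₂)=(1,-1/2): CG² = 1/3, CG = +√(1/3)   ← matches the target
  (m₁,m₂)=(0,1/2): CG² = 2/3, CG = +√(2/3)
Pairs with CG² = 1/3: (1,-1/2): +√(1/3)

(1,-1/2): +√(1/3)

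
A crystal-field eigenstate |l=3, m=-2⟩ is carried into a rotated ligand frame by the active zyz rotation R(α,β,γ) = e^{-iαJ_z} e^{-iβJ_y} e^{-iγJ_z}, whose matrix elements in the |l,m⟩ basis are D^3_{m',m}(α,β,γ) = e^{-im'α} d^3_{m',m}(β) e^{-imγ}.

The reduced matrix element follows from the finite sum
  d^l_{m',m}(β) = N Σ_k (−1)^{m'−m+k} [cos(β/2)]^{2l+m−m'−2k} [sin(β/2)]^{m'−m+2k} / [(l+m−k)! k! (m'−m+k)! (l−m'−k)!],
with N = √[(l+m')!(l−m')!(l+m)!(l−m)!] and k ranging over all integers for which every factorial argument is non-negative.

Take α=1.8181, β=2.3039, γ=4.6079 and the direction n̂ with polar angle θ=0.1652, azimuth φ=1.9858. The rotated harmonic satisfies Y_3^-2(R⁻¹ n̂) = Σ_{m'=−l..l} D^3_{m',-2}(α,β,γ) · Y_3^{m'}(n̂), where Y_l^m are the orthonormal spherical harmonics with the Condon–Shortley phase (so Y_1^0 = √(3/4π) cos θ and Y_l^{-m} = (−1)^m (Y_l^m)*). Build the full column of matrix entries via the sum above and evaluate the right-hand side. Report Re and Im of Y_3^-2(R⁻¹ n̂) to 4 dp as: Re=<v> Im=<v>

Re=0.3869 Im=-0.0560

Need the full column D^3_{m',-2} for m'=−3..3 at α=1.8181, β=2.3039, γ=4.6079.
cos(β/2)=0.406707, sin(β/2)=0.913559
d^3_{-3,-2}: single k=1 term ⇒ +0.024901;  D = -0.012651+0.021448i
d^3_{-2,-2}: k∈[0..1] ⇒ +0.004526 -0.114174 = -0.109649;  D = -0.105206-0.030895i
d^3_{-1,-2}: k∈[0..1] ⇒ -0.032147 +0.324402 = +0.292255;  D = +0.011198-0.292040i
d^3_{0,-2}: k∈[0..1] ⇒ +0.125072 -0.631058 = -0.505986;  D = +0.494978-0.104972i
d^3_{1,-2}: k∈[0..1] ⇒ -0.324402 +0.818397 = +0.493995;  D = +0.217660+0.443457i
d^3_{2,-2}: k∈[0..1] ⇒ +0.576075 -0.581325 = -0.005250;  D = -0.004003+0.003397i
d^3_{3,-2}: single k=0 term ⇒ -0.633927;  D = +0.515974+0.368286i
Y_3^{m'}(θ=0.1652,φ=1.9858) and Σ D·Y over m':
  (-0.0127+0.0214i)·(+0.0018+0.0006i)  (-0.1052-0.0309i)·(-0.0184+0.0201i)  (+0.0112-0.2920i)·(-0.0828-0.1880i)  (+0.4950-0.1050i)·(+0.6864+0.0000i)  (+0.2177+0.4435i)·(+0.0828-0.1880i)  (-0.0040+0.0034i)·(-0.0184-0.0201i)  (+0.5160+0.3683i)·(-0.0018+0.0006i)
Y_3^-2(R⁻¹ n̂) = +0.386860-0.056002i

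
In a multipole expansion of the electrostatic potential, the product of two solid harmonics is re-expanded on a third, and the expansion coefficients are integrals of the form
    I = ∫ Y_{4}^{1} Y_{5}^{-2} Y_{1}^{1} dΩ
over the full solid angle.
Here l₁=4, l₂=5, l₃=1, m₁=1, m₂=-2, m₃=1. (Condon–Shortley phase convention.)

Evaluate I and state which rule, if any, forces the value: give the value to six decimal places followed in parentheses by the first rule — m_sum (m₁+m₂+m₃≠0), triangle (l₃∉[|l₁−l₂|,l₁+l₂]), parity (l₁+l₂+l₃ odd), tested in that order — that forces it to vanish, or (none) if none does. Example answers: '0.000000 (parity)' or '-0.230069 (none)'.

0.225034 (none)

m-sum 0 ✓  L=10 even ✓  1≤1≤9 ✓
Π(2lᵢ+1) = 9×11×3 = 297
triangle coeff Δ(4,5,1) = 1/495
Σ_t [4,4]: t=4:+1/576 = 1/576
(3j)²=5/99 [(4 5 1; 0 0 0)], sign=-1
Σ_t [3,3]: t=3:−1/1440 = -1/1440
(3j)²=7/165 [(4 5 1; 1 -2 1)], sign=-1
⇒ 4πI² = 7/11
I = (+1)√(7/11/(4π)) = 0.22503380
No selection rule forces the value: the integral is nonzero (none).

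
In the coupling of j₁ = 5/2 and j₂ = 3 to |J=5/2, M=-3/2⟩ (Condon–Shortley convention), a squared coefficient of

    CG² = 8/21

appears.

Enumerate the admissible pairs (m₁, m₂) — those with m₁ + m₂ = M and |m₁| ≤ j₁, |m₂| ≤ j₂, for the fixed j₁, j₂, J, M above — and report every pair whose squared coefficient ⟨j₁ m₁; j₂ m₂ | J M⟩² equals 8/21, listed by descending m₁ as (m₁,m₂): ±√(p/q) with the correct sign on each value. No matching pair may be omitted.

Admissible pairs with m₁+m₂ = M = -3/2: (-5/2,1), (-3/2,0), (-1/2,-1), (1/2,-2), (3/2,-3)
  (m₁,m₂)=(3/2,-3): CG² = 8/21, CG = +√(8/21)   ← matches the target
  (m₁,m₂)=(1/2,-2): CG² = 1/14, CG = −√(1/14)
  (m₁,m₂)=(-1/2,-1): CG² = 1/35, CG = −√(1/35)
  (m₁,m₂)=(-3/2,0): CG² = 7/30, CG = +√(7/30)
  (m₁,m₂)=(-5/2,1): CG² = 2/7, CG = −√(2/7)
Pairs with CG² = 8/21: (3/2,-3): +√(8/21)

(3/2,-3): +√(8/21)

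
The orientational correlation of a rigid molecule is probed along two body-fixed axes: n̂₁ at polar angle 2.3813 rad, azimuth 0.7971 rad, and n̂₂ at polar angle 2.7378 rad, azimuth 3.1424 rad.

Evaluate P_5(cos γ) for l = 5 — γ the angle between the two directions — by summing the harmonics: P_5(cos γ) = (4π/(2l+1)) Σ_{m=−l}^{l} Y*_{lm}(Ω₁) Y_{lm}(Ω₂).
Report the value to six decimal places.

Term-by-term m-sum for l=5 (normalisation 4π/11 = 1.142397):
  m=-5: (-0.047939, -0.053904) × (-0.004346, 0.000018) = (0.000209, 0.000233)  (running Σ = (0.000209, 0.000233))
  m=-4: (0.239606, 0.011224) × (-0.032166, 0.000104) = (-0.007708, -0.000336)  (running Σ = (-0.007499, -0.000103))
  m=-3: (-0.308567, 0.287629) × (-0.138714, 0.000336) = (0.042706, -0.040002)  (running Σ = (0.035207, -0.040105))
  m=-2: (0.007852, -0.335429) × (-0.369759, 0.000597) = (-0.002703, 0.124033)  (running Σ = (0.032504, 0.083928))
  m=-1: (-0.086542, -0.088591) × (-0.525755, 0.000424) = (0.045537, 0.046541)  (running Σ = (0.078041, 0.130469))
  m=0: (0.371696, -0.000000) × (-0.092092, 0.000000) = (-0.034230, 0.000000)  (running Σ = (0.043811, 0.130469))
  m=1: (0.086542, -0.088591) × (0.525755, 0.000424) = (0.045537, -0.046541)  (running Σ = (0.089349, 0.083928))
  m=2: (0.007852, 0.335429) × (-0.369759, -0.000597) = (-0.002703, -0.124033)  (running Σ = (0.086646, -0.040105))
  m=3: (0.308567, 0.287629) × (0.138714, 0.000336) = (0.042706, 0.040002)  (running Σ = (0.129352, -0.000103))
  m=4: (0.239606, -0.011224) × (-0.032166, -0.000104) = (-0.007708, 0.000336)  (running Σ = (0.121643, 0.000233))
  m=5: (0.047939, -0.053904) × (0.004346, 0.000018) = (0.000209, -0.000233)  (running Σ = (0.121853, -0.000000))
Accumulated sum (0.121853, -0.000000); after 4π/(2l+1) scaling, (0.139204, -0.000000) ⇒ P_5 = 0.139204

0.139204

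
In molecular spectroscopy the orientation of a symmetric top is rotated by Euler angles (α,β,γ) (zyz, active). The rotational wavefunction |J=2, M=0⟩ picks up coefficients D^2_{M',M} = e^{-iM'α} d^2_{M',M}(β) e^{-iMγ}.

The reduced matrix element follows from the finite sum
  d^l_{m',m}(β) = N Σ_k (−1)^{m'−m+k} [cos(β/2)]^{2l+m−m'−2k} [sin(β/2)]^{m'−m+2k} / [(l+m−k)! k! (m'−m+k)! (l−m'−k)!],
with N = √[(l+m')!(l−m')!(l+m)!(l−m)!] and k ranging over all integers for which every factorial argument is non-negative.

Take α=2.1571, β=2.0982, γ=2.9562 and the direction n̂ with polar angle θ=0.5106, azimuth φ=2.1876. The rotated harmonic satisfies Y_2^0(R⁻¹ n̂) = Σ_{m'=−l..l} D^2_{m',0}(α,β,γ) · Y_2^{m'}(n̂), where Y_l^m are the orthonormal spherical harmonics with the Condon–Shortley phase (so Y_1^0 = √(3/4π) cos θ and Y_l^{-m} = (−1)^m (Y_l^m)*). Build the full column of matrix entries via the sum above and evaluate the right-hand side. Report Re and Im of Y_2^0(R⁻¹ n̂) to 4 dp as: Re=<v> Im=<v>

Re=-0.3151 Im=0.0000

Need the full column D^2_{m',0} for m'=−2..2 at α=2.1571, β=2.0982, γ=2.9562.
cos(β/2)=0.498352, sin(β/2)=0.866975
d^2_{-2,0}: single k=2 term ⇒ +0.457257;  D = -0.177301-0.421483i
d^2_{-1,0}: k∈[1..2] ⇒ +0.262839 -0.795484 = -0.532645;  D = +0.294705-0.443689i
d^2_{0,0}: k∈[0..2] ⇒ +0.061680 -0.746698 +0.564971 = -0.120046;  D = -0.120046+0.000000i
d^2_{1,0}: k∈[0..1] ⇒ -0.262839 +0.795484 = +0.532645;  D = -0.294705-0.443689i
d^2_{2,0}: single k=0 term ⇒ +0.457257;  D = -0.177301+0.421483i
Y_2^{m'}(θ=0.5106,φ=2.1876) and Σ D·Y over m':
  (-0.1773-0.4215i)·(-0.0305+0.0871i)  (+0.2947-0.4437i)·(-0.1905-0.2687i)  (-0.1200+0.0000i)·(+0.4048+0.0000i)  (-0.2947-0.4437i)·(+0.1905-0.2687i)  (-0.1773+0.4215i)·(-0.0305-0.0871i)
Y_2^0(R⁻¹ n̂) = -0.315118+0.000000i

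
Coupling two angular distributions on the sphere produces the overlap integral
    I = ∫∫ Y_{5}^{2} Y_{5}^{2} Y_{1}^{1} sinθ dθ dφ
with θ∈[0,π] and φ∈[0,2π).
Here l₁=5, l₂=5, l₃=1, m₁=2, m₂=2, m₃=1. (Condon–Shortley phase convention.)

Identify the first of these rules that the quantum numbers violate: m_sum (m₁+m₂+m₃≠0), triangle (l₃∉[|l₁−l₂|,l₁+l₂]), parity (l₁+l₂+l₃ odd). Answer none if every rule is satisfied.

m₁+m₂+m₃ = 2 + 2 + 1 = 5  ✗
triangle: |5−5|=0 ≤ l₃=1 ≤ 5+5=10
parity: l₁+l₂+l₃ = 11 is odd

m_sum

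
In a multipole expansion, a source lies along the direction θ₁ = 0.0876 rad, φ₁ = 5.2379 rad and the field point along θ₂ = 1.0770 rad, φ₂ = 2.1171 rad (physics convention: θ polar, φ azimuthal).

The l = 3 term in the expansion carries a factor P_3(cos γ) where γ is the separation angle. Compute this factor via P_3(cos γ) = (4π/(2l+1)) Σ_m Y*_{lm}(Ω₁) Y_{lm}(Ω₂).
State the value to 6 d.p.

Addition theorem: P_3(cos γ) = (4π/7) Σ_m Y*_{lm}(Ω₁) Y_{lm}(Ω₂), m = −3…3:
  [-3]  conj(Y_{3,-3})(Ω₁) = -0.00028 - 0.00000j ; Y_{3,-3}(Ω₂) = 0.28419 - 0.01939j ; Δ = -0.00008 + 0.00000j
  [-2]  conj(Y_{3,-2})(Ω₁) = -0.00387 - 0.00676j ; Y_{3,-2}(Ω₂) = -0.17283 + 0.33345j ; Δ = 0.00292 - 0.00012j
  [-1]  conj(Y_{3,-1})(Ω₁) = 0.05619 - 0.09690j ; Y_{3,-1}(Ω₂) = -0.01822 - 0.02997j ; Δ = -0.00393 + 0.00008j
  [+0]  conj(Y_{3,0})(Ω₁) = 0.72926 + 0.00000j ; Y_{3,0}(Ω₂) = -0.33195 + 0.00000j ; Δ = -0.24208 + 0.00000j
  [+1]  conj(Y_{3,1})(Ω₁) = -0.05619 - 0.09690j ; Y_{3,1}(Ω₂) = 0.01822 - 0.02997j ; Δ = -0.00393 - 0.00008j
  [+2]  conj(Y_{3,2})(Ω₁) = -0.00387 + 0.00676j ; Y_{3,2}(Ω₂) = -0.17283 - 0.33345j ; Δ = 0.00292 + 0.00012j
  [+3]  conj(Y_{3,3})(Ω₁) = 0.00028 - 0.00000j ; Y_{3,3}(Ω₂) = -0.28419 - 0.01939j ; Δ = -0.00008 - 0.00000j
Accumulated sum -0.24425 - 0.00000j; after 4π/(2l+1) scaling, -0.43847 - 0.00000j ⇒ P_3 = -0.438470

-0.438470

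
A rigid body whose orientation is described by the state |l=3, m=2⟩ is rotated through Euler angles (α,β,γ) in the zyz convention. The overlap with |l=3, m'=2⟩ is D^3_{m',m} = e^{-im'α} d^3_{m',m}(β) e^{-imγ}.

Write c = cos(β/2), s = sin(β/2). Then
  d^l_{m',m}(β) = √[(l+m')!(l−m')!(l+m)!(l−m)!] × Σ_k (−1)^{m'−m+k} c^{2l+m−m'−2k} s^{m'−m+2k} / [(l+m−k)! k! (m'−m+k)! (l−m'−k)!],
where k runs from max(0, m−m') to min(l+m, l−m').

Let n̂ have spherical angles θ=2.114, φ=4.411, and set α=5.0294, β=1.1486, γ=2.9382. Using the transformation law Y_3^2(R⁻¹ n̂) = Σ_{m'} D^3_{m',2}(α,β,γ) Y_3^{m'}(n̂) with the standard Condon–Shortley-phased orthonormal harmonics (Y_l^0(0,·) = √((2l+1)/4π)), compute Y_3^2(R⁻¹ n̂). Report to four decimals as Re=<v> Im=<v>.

Re=0.2594 Im=-0.2433

Need the full column D^3_{m',2} for m'=−3..3 at α=5.0294, β=1.1486, γ=2.9382.
cos(β/2)=0.839573, sin(β/2)=0.543247
d^3_{-3,2}: single k=5 term ⇒ +0.097302;  D = -0.095103+0.020567i
d^3_{-2,2}: k∈[4..5] ⇒ +0.306956 -0.025703 = +0.281253;  D = -0.142180-0.242669i
d^3_{-1,2}: k∈[3..4] ⇒ +0.600064 -0.125616 = +0.474448;  D = +0.314195-0.355502i
d^3_{0,2}: k∈[2..3] ⇒ +0.803136 -0.336254 = +0.466882;  D = +0.428783+0.184726i
d^3_{1,2}: k∈[1..2] ⇒ +0.716621 -0.600064 = +0.116557;  D = -0.010450+0.116087i
d^3_{2,2}: k∈[0..1] ⇒ +0.350227 -0.733159 = -0.382932;  D = +0.373088-0.086269i
d^3_{3,2}: single k=0 term ⇒ -0.555092;  D = +0.287413+0.474891i
Y_3^{m'}(θ=2.114,φ=4.411) and Σ D·Y over m':
  (-0.0951+0.0206i)·(+0.2057-0.1618i)  (-0.1422-0.2427i)·(+0.3189+0.2195i)  (+0.3142-0.3555i)·(-0.0276+0.0887i)  (+0.4288+0.1847i)·(+0.3210+0.0000i)  (-0.0104+0.1161i)·(+0.0276+0.0887i)  (+0.3731-0.0863i)·(+0.3189-0.2195i)  (+0.2874+0.4749i)·(-0.2057-0.1618i)
Y_3^2(R⁻¹ n̂) = +0.259388-0.243311i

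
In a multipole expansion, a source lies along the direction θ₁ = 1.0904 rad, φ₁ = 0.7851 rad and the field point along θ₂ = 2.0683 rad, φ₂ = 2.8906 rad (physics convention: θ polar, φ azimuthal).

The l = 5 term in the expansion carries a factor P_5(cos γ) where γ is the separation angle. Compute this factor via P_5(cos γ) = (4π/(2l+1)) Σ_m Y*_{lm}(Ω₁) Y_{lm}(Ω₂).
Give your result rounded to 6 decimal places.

Summing Y*_{l m}(θ₁,φ₁)·Y_{l m}(θ₂,φ₂) over m ∈ [−5, 5]; prefactor 4π/(2·5+1) = 1.142397:
  m=-5: (-0.180273, -0.179736) × (-0.075552, -0.231208) = (-0.027937, 0.055260)  (running Σ = (-0.027937, 0.055260))
  m=-4: (-0.419500, 0.000500) × (-0.224298, -0.352394) = (0.094269, 0.147717)  (running Σ = (0.066333, 0.202977))
  m=-3: (-0.157169, 0.157450) × (-0.179825, -0.168528) = (0.054798, -0.001826)  (running Σ = (0.121131, 0.201151))
  m=-2: (-0.000132, -0.221311) × (0.173430, 0.095193) = (0.021044, -0.038395)  (running Σ = (0.142175, 0.162756))
  m=-1: (-0.207348, -0.207224) × (0.299692, 0.076841) = (-0.046217, -0.078036)  (running Σ = (0.095958, 0.084720))
  m=0: (0.158026, -0.000000) × (-0.129778, 0.000000) = (-0.020508, 0.000000)  (running Σ = (0.075449, 0.084720))
  m=1: (0.207348, -0.207224) × (-0.299692, 0.076841) = (-0.046217, 0.078036)  (running Σ = (0.029232, 0.162756))
  m=2: (-0.000132, 0.221311) × (0.173430, -0.095193) = (0.021044, 0.038395)  (running Σ = (0.050277, 0.201151))
  m=3: (0.157169, 0.157450) × (0.179825, -0.168528) = (0.054798, 0.001826)  (running Σ = (0.105074, 0.202977))
  m=4: (-0.419500, -0.000500) × (-0.224298, 0.352394) = (0.094269, -0.147717)  (running Σ = (0.199344, 0.055260))
  m=5: (0.180273, -0.179736) × (0.075552, -0.231208) = (-0.027937, -0.055260)  (running Σ = (0.171407, 0.000000))
Σ over m = (0.171407, 0.000000); ×(4π/11) → (0.195815, 0.000000). Real part: 0.195815

0.195815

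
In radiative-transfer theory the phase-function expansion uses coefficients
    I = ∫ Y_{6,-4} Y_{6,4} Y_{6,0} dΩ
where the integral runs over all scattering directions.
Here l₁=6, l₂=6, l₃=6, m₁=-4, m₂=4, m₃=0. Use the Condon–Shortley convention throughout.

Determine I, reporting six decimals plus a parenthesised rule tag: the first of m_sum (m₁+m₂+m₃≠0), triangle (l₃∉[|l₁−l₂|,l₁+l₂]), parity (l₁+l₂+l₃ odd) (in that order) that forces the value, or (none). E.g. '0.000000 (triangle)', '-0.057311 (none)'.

Rules hold: Σm=0, L=18 even, 0≤6≤12.
N = 13·13·13 = 2197
Δ = 6!·6!·6!/19! = 1/325909584
Racah Σ t=0..6: t=0:+1/373248000 t=1:−1/1728000 t=2:+1/110592 t=3:−1/46656 t=4:+1/110592 t=5:−1/1728000 t=6:+1/373248000 = -7/1555200
⇒ 3j(6 6 6; 0 0 0)² = 400/46189, sgn -1
Racah Σ t=4..6: t=4:+1/24883200 t=5:−1/1728000 t=6:+1/1658880 = 1/15552000
⇒ 3j(6 6 6; -4 4 0)² = 16/46189, sgn +1
4πI² = N·(3j₀)²·(3jₘ)² = 83200/12623809
I = -1·√(0.00659072/4π) = -0.02290137
No selection rule forces the value: the integral is nonzero (none).

-0.022901 (none)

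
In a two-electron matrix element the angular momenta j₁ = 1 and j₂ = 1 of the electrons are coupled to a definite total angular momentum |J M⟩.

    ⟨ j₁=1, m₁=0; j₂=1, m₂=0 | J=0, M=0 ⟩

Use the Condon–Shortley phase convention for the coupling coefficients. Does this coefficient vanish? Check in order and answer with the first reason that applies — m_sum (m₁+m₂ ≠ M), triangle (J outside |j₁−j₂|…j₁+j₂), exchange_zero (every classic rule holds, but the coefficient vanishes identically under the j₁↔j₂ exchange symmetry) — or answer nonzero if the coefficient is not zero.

nonzero

m-sum: m₁+m₂ = 0+0 = 0, M = 0  ✓
triangle: |j₁−j₂| = 0 ≤ J = 0 ≤ j₁+j₂ = 2  ✓
exchange: j₁=j₂, m₁=m₂ with (−1)^(j₁+j₂−J) = (−1)^2 = +1 — symmetry imposes no zero
value check: CG = −√(1/3) = -0.577350 ≠ 0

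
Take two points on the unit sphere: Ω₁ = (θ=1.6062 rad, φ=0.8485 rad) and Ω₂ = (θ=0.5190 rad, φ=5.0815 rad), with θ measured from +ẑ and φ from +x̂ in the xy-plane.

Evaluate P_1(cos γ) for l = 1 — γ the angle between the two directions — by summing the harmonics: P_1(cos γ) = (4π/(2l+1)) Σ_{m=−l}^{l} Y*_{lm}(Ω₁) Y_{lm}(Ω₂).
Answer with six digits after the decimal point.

Expand P_1 via completeness: Σ_{m} conj(Y_{1,m}) at Ω₁ times Y_{1,m} at Ω₂ —
  m=-1: (0.228266, 0.259058) × (0.061828, 0.159827) = (-0.027291, 0.052500)  (running Σ = (-0.027291, 0.052500))
  m=0: (-0.017295, -0.000000) × (0.424261, 0.000000) = (-0.007337, -0.000000)  (running Σ = (-0.034629, 0.052500))
  m=1: (-0.228266, 0.259058) × (-0.061828, 0.159827) = (-0.027291, -0.052500)  (running Σ = (-0.061920, 0.000000))
Total Σ_m = (-0.061920, 0.000000). Multiply by 4.188790: (-0.259371, 0.000000). P_1(cos γ) = -0.259371

-0.259371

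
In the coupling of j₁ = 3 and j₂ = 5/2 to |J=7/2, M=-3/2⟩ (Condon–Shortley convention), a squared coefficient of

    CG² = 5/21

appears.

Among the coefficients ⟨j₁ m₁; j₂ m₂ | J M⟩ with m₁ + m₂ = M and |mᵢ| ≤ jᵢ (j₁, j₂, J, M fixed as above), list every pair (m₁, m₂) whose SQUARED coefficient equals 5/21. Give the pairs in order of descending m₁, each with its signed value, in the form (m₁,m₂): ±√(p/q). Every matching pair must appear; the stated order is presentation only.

Admissible pairs with m₁+m₂ = M = -3/2: (-3,3/2), (-2,1/2), (-1,-1/2), (0,-3/2), (1,-5/2)
  (m₁,m₂)=(1,-5/2): CG² = 8/21, CG = +√(8/21)
  (m₁,m₂)=(0,-3/2): CG² = 0/1, CG = 0
  (m₁,m₂)=(-1,-1/2): CG² = 5/21, CG = −√(5/21)   ← matches the target
  (m₁,m₂)=(-2,1/2): CG² = 2/21, CG = +√(2/21)
  (m₁,m₂)=(-3,3/2): CG² = 2/7, CG = +√(2/7)
Pairs with CG² = 5/21: (-1,-1/2): −√(5/21)

(-1,-1/2): −√(5/21)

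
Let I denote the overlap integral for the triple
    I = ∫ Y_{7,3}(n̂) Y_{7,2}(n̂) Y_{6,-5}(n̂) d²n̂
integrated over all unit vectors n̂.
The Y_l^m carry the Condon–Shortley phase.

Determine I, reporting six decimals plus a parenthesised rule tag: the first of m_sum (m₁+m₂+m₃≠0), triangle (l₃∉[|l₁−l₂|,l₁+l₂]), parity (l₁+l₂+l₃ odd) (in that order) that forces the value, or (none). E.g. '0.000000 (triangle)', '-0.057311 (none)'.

m-sum 0 ✓  L=20 even ✓  0≤6≤14 ✓
Π(2lᵢ+1) = 15×15×13 = 2925
triangle coeff Δ(7,7,6) = 1/2444321880
Σ_t [1,7]: t=1:−1/2612736000 t=2:+1/20736000 t=3:−1/1658880 t=4:+1/746496 t=5:−1/1658880 t=6:+1/20736000 t=7:−1/2612736000 = 1/4354560
(3j)²=1000/138567 [(7 7 6; 0 0 0)], sign=+1
Σ_t [3,4]: t=3:−1/62208000 t=4:+1/49766400 = 1/248832000
(3j)²=21/20995 [(7 7 6; 3 2 -5)], sign=-1
⇒ 4πI² = 315000/14919047
I = (-1)√(315000/14919047/(4π)) = -0.04099018
No selection rule forces the value: the integral is nonzero (none).

-0.040990 (none)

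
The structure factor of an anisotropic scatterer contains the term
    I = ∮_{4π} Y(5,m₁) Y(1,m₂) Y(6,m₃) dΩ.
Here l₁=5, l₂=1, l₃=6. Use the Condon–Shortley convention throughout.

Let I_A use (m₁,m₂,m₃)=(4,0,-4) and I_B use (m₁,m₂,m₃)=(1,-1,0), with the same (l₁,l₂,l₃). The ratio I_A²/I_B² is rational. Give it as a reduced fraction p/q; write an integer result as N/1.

4/3

l's match ⇒ only the (l;m) 3-j factors differ between A and B.
A: triangle coeff Δ(5,1,6) = 1/858; Σ_t [0,0]: t=0:+1/362880 = 1/362880; (3j)²=10/429 [(5 1 6; 4 0 -4)], sign=+1
B: triangle coeff Δ(5,1,6) = 1/858; Σ_t [0,0]: t=0:+1/34560 = 1/34560; (3j)²=5/286 [(5 1 6; 1 -1 0)], sign=+1
I_A²/I_B² = (10/429)/(5/286) = 4/3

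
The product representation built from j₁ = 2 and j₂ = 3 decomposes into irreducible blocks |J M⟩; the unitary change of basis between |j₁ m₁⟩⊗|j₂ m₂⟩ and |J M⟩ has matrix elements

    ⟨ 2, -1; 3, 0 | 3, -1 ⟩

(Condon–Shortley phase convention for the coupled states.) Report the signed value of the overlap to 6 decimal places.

triangle: 2!*2!*4!/9! = 96/362880
(j±m)!: 1!*3!*3!*3!*2!*4! = 10368
prefactor² = (2J+1)*Δ*N² = 96/5
  k=1: −1/(1!*1!*2!*2!*0!*2!) = -1/8
  k=2: +1/(2!*0!*1!*1!*1!*3!) = 1/12
Σ = -1/24  ⇒  CG² = 96/5*(-1/24)² = 1/30
CG = −√(1/30) = -0.182574

-0.182574  (= −√(1/30))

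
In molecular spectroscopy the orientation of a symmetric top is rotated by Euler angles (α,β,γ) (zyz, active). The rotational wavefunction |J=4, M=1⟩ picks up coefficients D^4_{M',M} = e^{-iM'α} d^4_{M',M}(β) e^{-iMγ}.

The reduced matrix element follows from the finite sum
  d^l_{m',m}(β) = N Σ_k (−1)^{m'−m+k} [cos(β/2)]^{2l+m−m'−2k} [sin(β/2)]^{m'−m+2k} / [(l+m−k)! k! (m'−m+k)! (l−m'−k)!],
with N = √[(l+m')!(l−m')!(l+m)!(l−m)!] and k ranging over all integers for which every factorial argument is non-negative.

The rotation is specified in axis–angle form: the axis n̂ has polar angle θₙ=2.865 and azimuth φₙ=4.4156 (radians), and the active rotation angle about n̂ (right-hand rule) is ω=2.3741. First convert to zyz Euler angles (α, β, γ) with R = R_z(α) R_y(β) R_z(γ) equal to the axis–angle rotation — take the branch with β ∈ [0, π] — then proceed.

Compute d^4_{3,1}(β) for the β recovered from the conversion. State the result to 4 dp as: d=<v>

d=0.3695

Axis–angle → zyz. n̂ = (sinθₙcosφₙ, sinθₙsinφₙ, cosθₙ) = (-0.079862, -0.261141, -0.961991), ω = 2.3741.
R = I cosω + sinω [n̂]ₓ + (1−cosω) n̂n̂ᵀ gives
  R = [-0.708686, +0.703806, -0.049203; -0.632079, -0.602383, +0.487454; +0.313434, +0.376552, +0.871761]
β = atan2(√(R₁₃²+R₂₃²), R₃₃) = 0.512010; α = atan2(R₂₃, R₁₃) mod 2π = 1.671394; γ = atan2(R₃₂, −R₃₁) mod 2π = 2.264972
d^4_{3,1}(β=0.5120) via the finite sum:
Half-angle: c=0.967409, s=0.253218. N=√(5040·1·120·6)=1904.940944
k: max(0,(1)−(3))=0 … min(4+(1),4−(3))=1
  k=0: (−1)^2·1904.9409/(240)·0.9674^6·0.2532^2 = +0.417177
  k=1: (−1)^3·1904.9409/(144)·0.9674^4·0.2532^4 = -0.047636
d^4_{3,1}(0.5120) = +0.417177 -0.047636 = +0.369541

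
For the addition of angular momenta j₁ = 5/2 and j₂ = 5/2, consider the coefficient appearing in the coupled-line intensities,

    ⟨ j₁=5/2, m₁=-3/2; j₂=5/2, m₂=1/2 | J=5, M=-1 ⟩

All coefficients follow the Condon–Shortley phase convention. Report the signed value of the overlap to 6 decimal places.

triangle: 0!×5!×5!/11! = 14400/39916800
(j±m)!: 1!×4!×3!×2!×4!×6! = 4976640
prefactor² = (2J+1)×Δ×N² = 138240/7
  k=0: +1/(0!×0!×4!×3!×1!×2!) = 1/288
Σ = 1/288  ⇒  CG² = 138240/7×(1/288)² = 5/21
CG = +√(5/21) = +0.487950

+√(5/21) = +0.487950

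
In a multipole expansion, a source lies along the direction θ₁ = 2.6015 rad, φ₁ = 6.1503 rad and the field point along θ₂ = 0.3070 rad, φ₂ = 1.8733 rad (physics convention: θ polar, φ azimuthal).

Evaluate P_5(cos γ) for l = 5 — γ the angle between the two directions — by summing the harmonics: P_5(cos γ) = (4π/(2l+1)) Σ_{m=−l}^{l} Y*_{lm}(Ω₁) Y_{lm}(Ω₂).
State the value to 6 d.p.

Addition theorem: P_5(cos γ) = (4π/11) Σ_m Y*_{lm}(Ω₁) Y_{lm}(Ω₂), m = −5…5:
  term(m=-5) = -0.000016+0.000011i   from Y*(Ω₁)=+0.013137-0.010289i, Y(Ω₂)=-0.001168-0.000068i
  term(m=-4) = +0.000175+0.001012i   from Y*(Ω₁)=-0.075868+0.044610i, Y(Ω₂)=+0.004119-0.010918i
  term(m=-3) = +0.017487+0.004739i   from Y*(Ω₁)=+0.243630-0.102619i, Y(Ω₂)=+0.054002+0.042196i
  term(m=-2) = +0.076090-0.090334i   from Y*(Ω₁)=-0.447519+0.121819i, Y(Ω₂)=-0.209453+0.144840i
  term(m=-1) = -0.077980-0.167642i   from Y*(Ω₁)=+0.337022-0.045051i, Y(Ω₂)=-0.161994-0.519076i
  term(m=+0) = +0.091648+0.000000i   from Y*(Ω₁)=+0.240993-0.000000i, Y(Ω₂)=+0.380292+0.000000i
  term(m=+1) = -0.077980+0.167642i   from Y*(Ω₁)=-0.337022-0.045051i, Y(Ω₂)=+0.161994-0.519076i
  term(m=+2) = +0.076090+0.090334i   from Y*(Ω₁)=-0.447519-0.121819i, Y(Ω₂)=-0.209453-0.144840i
  term(m=+3) = +0.017487-0.004739i   from Y*(Ω₁)=-0.243630-0.102619i, Y(Ω₂)=-0.054002+0.042196i
  term(m=+4) = +0.000175-0.001012i   from Y*(Ω₁)=-0.075868-0.044610i, Y(Ω₂)=+0.004119+0.010918i
  term(m=+5) = -0.000016-0.000011i   from Y*(Ω₁)=-0.013137-0.010289i, Y(Ω₂)=+0.001168-0.000068i
Accumulated sum +0.123157+0.000000i; after 4π/(2l+1) scaling, +0.140695+0.000000i ⇒ P_5 = 0.140695

0.140695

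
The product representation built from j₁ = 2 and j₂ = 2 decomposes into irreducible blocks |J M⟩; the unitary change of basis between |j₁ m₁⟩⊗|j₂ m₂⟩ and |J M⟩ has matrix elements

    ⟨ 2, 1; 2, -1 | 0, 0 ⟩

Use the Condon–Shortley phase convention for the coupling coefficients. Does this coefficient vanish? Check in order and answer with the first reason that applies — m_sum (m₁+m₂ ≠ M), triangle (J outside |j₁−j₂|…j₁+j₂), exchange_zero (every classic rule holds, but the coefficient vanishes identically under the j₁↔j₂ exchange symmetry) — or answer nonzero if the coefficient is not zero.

nonzero

m-sum: m₁+m₂ = 1+(-1) = 0, M = 0  ✓
triangle: |j₁−j₂| = 0 ≤ J = 0 ≤ j₁+j₂ = 4  ✓
exchange: j₁≠j₂ or m₁≠m₂ — the exchange symmetry imposes no constraint here
value check: CG = −√(1/5) = -0.447214 ≠ 0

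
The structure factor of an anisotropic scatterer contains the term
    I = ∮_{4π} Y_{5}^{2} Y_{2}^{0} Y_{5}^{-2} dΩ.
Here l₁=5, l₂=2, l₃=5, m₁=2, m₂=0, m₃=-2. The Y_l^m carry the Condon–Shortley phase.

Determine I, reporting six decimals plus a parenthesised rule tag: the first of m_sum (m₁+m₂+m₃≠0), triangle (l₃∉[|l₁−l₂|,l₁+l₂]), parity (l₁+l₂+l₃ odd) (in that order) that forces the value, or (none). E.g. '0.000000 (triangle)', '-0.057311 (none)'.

m-sum 0 ✓  L=12 even ✓  3≤5≤7 ✓
Π(2lᵢ+1) = 11×5×11 = 605
triangle coeff Δ(5,2,5) = 1/38610
Σ_t [0,2]: t=0:+1/2880 t=1:−1/576 t=2:+1/2880 = -1/960
(3j)²=10/429 [(5 2 5; 0 0 0)], sign=+1
Σ_t [0,2]: t=0:+1/2880 t=1:−1/1440 t=2:+1/20160 = -1/3360
(3j)²=6/715 [(5 2 5; 2 0 -2)], sign=+1
⇒ 4πI² = 20/169
I = (+1)√(20/169/(4π)) = 0.09704356
No selection rule forces the value: the integral is nonzero (none).

0.097044 (none)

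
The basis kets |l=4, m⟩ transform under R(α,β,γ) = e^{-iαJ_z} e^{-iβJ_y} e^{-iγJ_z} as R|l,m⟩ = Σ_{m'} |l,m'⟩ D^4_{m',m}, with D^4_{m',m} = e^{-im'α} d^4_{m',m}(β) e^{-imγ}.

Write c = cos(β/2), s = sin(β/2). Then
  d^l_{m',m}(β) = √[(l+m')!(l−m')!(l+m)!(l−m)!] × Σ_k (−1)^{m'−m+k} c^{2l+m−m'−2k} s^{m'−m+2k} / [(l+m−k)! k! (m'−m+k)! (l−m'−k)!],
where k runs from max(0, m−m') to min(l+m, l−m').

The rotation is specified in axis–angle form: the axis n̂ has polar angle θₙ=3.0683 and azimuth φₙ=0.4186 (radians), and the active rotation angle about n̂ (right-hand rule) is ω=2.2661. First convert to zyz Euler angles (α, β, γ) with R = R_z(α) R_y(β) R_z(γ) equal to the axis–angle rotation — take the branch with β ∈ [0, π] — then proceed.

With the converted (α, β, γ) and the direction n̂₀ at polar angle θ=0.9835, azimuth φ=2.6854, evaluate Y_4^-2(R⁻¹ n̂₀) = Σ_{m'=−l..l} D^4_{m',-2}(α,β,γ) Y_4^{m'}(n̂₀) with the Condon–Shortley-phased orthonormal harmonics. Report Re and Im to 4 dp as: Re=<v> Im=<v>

Axis–angle → zyz. n̂ = (sinθₙcosφₙ, sinθₙsinφₙ, cosθₙ) = (+0.066905, +0.029765, -0.997315), ω = 2.2661.
R = I cosω + sinω [n̂]ₓ + (1−cosω) n̂n̂ᵀ gives
  R = [-0.633275, +0.769065, -0.086614; -0.762531, -0.639165, -0.100076; -0.132326, +0.002671, +0.991203]
β = atan2(√(R₁₃²+R₂₃²), R₃₃) = 0.132742; α = atan2(R₂₃, R₁₃) mod 2π = 3.998972; γ = atan2(R₃₂, −R₃₁) mod 2π = 0.020179
Need the full column D^4_{m',-2} for m'=−4..4 at α=3.9990, β=0.1327, γ=0.0202.
cos(β/2)=0.997798, sin(β/2)=0.066322
d^4_{-4,-2}: single k=2 term ⇒ +0.022970;  D = -0.021743-0.007406i
d^4_{-3,-2}: k∈[1..2] ⇒ +0.244356 -0.003239 = +0.241118;  D = +0.208148-0.121705i
d^4_{-2,-2}: k∈[0..2] ⇒ +0.982521 -0.052090 +0.000288 = +0.930718;  D = -0.170581+0.914953i
d^4_{-1,-2}: k∈[0..2] ⇒ -0.277074 +0.006121 -0.000018 = -0.270971;  D = +0.168918+0.211878i
d^4_{0,-2}: k∈[0..2] ⇒ +0.041181 -0.000485 +0.000001 = +0.040697;  D = +0.040664+0.001642i
d^4_{1,-2}: k∈[0..2] ⇒ -0.004080 +0.000027 -0.000000 = -0.004053;  D = +0.002774-0.002955i
d^4_{2,-2}: k∈[0..2] ⇒ +0.000288 -0.000001 +0.000000 = +0.000287;  D = -0.000030-0.000285i
d^4_{3,-2}: k∈[0..1] ⇒ -0.000014 +0.000000 = -0.000014;  D = -0.000012-0.000008i
d^4_{4,-2}: single k=0 term ⇒ +0.000000;  D = -0.000000+0.000000i
Y_4^{m'}(θ=0.9835,φ=2.6854) and Σ D·Y over m':
  (-0.0217-0.0074i)·(-0.0534+0.2057i)  (+0.2081-0.1217i)·(-0.0804-0.3919i)  (-0.1706+0.9150i)·(+0.1630+0.2107i)  (+0.1689+0.2119i)·(+0.1667+0.0818i)  (+0.0407+0.0016i)·(-0.3080+0.0000i)  (+0.0028-0.0030i)·(-0.1667+0.0818i)  (-0.0000-0.0003i)·(+0.1630-0.2107i)  (-0.0000-0.0000i)·(+0.0804-0.3919i)  (-0.0000+0.0000i)·(-0.0534-0.2057i)
Y_4^-2(R⁻¹ n̂) = -0.284343+0.086627i

Re=-0.2843 Im=0.0866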